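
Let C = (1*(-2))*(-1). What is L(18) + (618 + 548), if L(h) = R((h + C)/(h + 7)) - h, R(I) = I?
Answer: 5744/5 ≈ 1148.8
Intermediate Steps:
C = 2 (C = -2*(-1) = 2)
L(h) = -h + (2 + h)/(7 + h) (L(h) = (h + 2)/(h + 7) - h = (2 + h)/(7 + h) - h = -h + (2 + h)/(7 + h))
L(18) + (618 + 548) = (2 + 18 - 1*18*(7 + 18))/(7 + 18) + (618 + 548) = (2 + 18 - 1*18*25)/25 + 1166 = (2 + 18 - 450)/25 + 1166 = (1/25)*(-430) + 1166 = -86/5 + 1166 = 5744/5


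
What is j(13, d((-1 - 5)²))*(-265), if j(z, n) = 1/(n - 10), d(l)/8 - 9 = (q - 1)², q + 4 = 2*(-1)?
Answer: -265/454 ≈ -0.58370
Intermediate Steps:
q = -6 (q = -4 + 2*(-1) = -4 - 2 = -6)
d(l) = 464 (d(l) = 72 + 8*(-6 - 1)² = 72 + 8*(-7)² = 72 + 8*49 = 72 + 392 = 464)
j(z, n) = 1/(-10 + n)
j(13, d((-1 - 5)²))*(-265) = -265/(-10 + 464) = -265/454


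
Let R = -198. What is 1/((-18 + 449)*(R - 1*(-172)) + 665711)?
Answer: 1/654505 ≈ 1.5279e-6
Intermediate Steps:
1/((-18 + 449)*(R - 1*(-172)) + 665711) = 1/((-18 + 449)*(-198 - 1*(-172)) + 665711) = 1/(431*(-198 + 172) + 665711) = 1/(431*(-26) + 665711) = 1/(-11206 + 665711) = 1/654505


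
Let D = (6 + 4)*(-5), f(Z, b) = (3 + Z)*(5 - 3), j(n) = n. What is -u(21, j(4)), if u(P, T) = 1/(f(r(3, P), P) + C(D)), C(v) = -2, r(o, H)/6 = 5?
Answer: -1/64 ≈ -0.015625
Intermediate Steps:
r(o, H) = 30 (r(o, H) = 6*5 = 30)
f(Z, b) = 6 + 2*Z (f(Z, b) = (3 + Z)*2 = 6 + 2*Z)
D = -50 (D = 10*(-5) = -50)
u(P, T) = 1/64 (u(P, T) = 1/((6 + 2*30) - 2) = 1/((6 + 60) - 2) = 1/(66 - 2) = 1/64)
-u(21, j(4)) = -1*1/64 = -1/64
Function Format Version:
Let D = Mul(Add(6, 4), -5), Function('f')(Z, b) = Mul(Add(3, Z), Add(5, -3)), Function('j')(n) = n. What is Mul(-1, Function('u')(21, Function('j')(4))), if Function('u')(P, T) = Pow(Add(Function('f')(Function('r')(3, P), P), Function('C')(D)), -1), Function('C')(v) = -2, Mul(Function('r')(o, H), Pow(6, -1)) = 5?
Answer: Rational(-1, 64) ≈ -0.015625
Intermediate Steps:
Function('r')(o, H) = 30 (Function('r')(o, H) = Mul(6, 5) = 30)
Function('f')(Z, b) = Add(6, Mul(2, Z)) (Function('f')(Z, b) = Mul(Add(3, Z), 2) = Add(6, Mul(2, Z)))
D = -50 (D = Mul(10, -5) = -50)
Function('u')(P, T) = Rational(1, 64) (Function('u')(P, T) = Pow(Add(Add(6, Mul(2, 30)), -2), -1) = Pow(Add(Add(6, 60), -2), -1) = Pow(Add(66, -2), -1) = Pow(64, -1) = Rational(1, 64))
Mul(-1, Function('u')(21, Function('j')(4))) = Mul(-1, Rational(1, 64)) = Rational(-1, 64)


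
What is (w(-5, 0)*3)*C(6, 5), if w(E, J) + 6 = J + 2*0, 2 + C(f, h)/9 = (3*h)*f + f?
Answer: -15228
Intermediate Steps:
C(f, h) = -18 + 9*f + 27*f*h (C(f, h) = -18 + 9*((3*h)*f + f) = -18 + 9*(3*f*h + f) = -18 + 9*(f + 3*f*h) = -18 + (9*f + 27*f*h) = -18 + 9*f + 27*f*h)
w(E, J) = -6 + J (w(E, J) = -6 + (J + 2*0) = -6 + (J + 0) = -6 + J)
(w(-5, 0)*3)*C(6, 5) = ((-6 + 0)*3)*(-18 + 9*6 + 27*6*5) = (-6*3)*(-18 + 54 + 810) = -18*846 = -15228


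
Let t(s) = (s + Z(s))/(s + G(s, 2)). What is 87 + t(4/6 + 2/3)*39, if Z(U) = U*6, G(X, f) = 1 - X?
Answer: 451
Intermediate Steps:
Z(U) = 6*U
t(s) = 7*s (t(s) = (s + 6*s)/(s + (1 - s)) = (7*s)/1 = (7*s)*1 = 7*s)
87 + t(4/6 + 2/3)*39 = 87 + (7*(4/6 + 2/3))*39 = 87 + (7*(4*(⅙) + 2*(⅓)))*39 = 87 + (7*(⅔ + ⅔))*39 = 87 + (7*(4/3))*39 = 87 + (28/3)*39 = 87 + 364 = 451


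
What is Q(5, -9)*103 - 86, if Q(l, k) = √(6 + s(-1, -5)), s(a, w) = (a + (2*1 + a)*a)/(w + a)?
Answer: -86 + 103*√57/3 ≈ 173.21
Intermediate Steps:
s(a, w) = (a + a*(2 + a))/(a + w) (s(a, w) = (a + (2 + a)*a)/(a + w) = (a + a*(2 + a))/(a + w))
Q(l, k) = √57/3 (Q(l, k) = √(6 - (3 - 1)/(-1 - 5)) = √(6 - 1*2/(-6)) = √(6 - 1*(-⅙)*2) = √(6 + ⅓) = √(19/3) = √57/3)
Q(5, -9)*103 - 86 = (√57/3)*103 - 86 = 103*√57/3 - 86 = -86 + 103*√57/3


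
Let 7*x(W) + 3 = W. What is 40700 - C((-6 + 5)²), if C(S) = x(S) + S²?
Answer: 284895/7 ≈ 40699.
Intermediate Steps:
x(W) = -3/7 + W/7
C(S) = -3/7 + S² + S/7 (C(S) = (-3/7 + S/7) + S² = -3/7 + S² + S/7)
40700 - C((-6 + 5)²) = 40700 - (-3/7 + ((-6 + 5)²)² + (-6 + 5)²/7) = 40700 - (-3/7 + ((-1)²)² + (⅐)*(-1)²) = 40700 - (-3/7 + 1² + (⅐)*1) = 40700 - (-3/7 + 1 + ⅐) = 40700 - 1*5/7 = 40700 - 5/7 = 284895/7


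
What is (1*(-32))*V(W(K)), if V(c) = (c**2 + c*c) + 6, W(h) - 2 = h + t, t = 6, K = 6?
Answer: -12736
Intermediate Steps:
W(h) = 8 + h (W(h) = 2 + (h + 6) = 2 + (6 + h) = 8 + h)
V(c) = 6 + 2*c**2 (V(c) = (c**2 + c**2) + 6 = 2*c**2 + 6 = 6 + 2*c**2)
(1*(-32))*V(W(K)) = (1*(-32))*(6 + 2*(8 + 6)**2) = -32*(6 + 2*14**2) = -32*(6 + 2*196) = -32*(6 + 392) = -32*398 = -12736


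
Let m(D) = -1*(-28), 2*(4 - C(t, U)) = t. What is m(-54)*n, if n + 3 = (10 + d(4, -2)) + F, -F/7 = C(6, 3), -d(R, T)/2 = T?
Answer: 112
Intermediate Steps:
C(t, U) = 4 - t/2
d(R, T) = -2*T
F = -7 (F = -7*(4 - 1/2*6) = -7*(4 - 3) = -7*1 = -7)
m(D) = 28
n = 4 (n = -3 + ((10 - 2*(-2)) - 7) = -3 + ((10 + 4) - 7) = -3 + (14 - 7) = -3 + 7 = 4)
m(-54)*n = 28*4 = 112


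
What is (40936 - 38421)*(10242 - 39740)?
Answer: -74187470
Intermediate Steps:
(40936 - 38421)*(10242 - 39740) = 2515*(-29498) = -74187470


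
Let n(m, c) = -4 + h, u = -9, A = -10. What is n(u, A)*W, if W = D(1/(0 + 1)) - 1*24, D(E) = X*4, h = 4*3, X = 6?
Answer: 0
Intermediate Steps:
h = 12
n(m, c) = 8 (n(m, c) = -4 + 12 = 8)
D(E) = 24 (D(E) = 6*4 = 24)
W = 0 (W = 24 - 1*24 = 24 - 24 = 0)
n(u, A)*W = 8*0 = 0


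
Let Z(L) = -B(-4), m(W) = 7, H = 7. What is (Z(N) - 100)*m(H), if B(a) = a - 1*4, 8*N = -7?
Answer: -644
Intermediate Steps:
N = -7/8 (N = (⅛)*(-7) = -7/8 ≈ -0.87500)
B(a) = -4 + a (B(a) = a - 4 = -4 + a)
Z(L) = 8 (Z(L) = -(-4 - 4) = -1*(-8) = 8)
(Z(N) - 100)*m(H) = (8 - 100)*7 = -92*7 = -644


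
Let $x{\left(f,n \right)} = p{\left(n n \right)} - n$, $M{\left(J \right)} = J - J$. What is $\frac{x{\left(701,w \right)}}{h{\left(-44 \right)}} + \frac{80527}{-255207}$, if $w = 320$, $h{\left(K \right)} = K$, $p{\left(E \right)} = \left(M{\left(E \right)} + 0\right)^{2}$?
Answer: $\frac{19530763}{2807277} \approx 6.9572$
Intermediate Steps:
$M{\left(J \right)} = 0$
$p{\left(E \right)} = 0$ ($p{\left(E \right)} = \left(0 + 0\right)^{2} = 0^{2} = 0$)
$x{\left(f,n \right)} = - n$ ($x{\left(f,n \right)} = 0 - n = - n$)
$\frac{x{\left(701,w \right)}}{h{\left(-44 \right)}} + \frac{80527}{-255207} = \frac{\left(-1\right) 320}{-44} + \frac{80527}{-255207} = \left(-320\right) \left(- \frac{1}{44}\right) + 80527 \left(- \frac{1}{255207}\right) = \frac{80}{11} - \frac{80527}{255207} = \frac{19530763}{2807277}$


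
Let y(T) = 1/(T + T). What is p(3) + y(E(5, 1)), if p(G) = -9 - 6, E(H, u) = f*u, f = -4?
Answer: -121/8 ≈ -15.125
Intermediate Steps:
E(H, u) = -4*u
p(G) = -15
y(T) = 1/(2*T)
p(3) + y(E(5, 1)) = -15 + 1/(2*((-4*1))) = -15 + (½)/(-4) = -15 + (½)*(-¼) = -15 - ⅛ = -121/8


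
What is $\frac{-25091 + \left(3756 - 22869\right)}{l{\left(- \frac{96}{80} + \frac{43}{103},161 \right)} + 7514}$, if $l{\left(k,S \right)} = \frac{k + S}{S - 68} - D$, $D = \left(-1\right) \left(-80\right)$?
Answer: $- \frac{352858430}{59355657} \approx -5.9448$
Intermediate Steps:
$D = 80$
$l{\left(k,S \right)} = -80 + \frac{S + k}{-68 + S}$ ($l{\left(k,S \right)} = \frac{k + S}{S - 68} - 80 = \frac{S + k}{-68 + S} - 80 = -80 + \frac{S + k}{-68 + S}$)
$\frac{-25091 + \left(3756 - 22869\right)}{l{\left(- \frac{96}{80} + \frac{43}{103},161 \right)} + 7514} = \frac{-25091 + \left(3756 - 22869\right)}{\frac{5440 + \left(- \frac{96}{80} + \frac{43}{103}\right) - 12719}{-68 + 161} + 7514} = \frac{-25091 - 19113}{\frac{5440 + \left(\left(-96\right) \frac{1}{80} + 43 \cdot \frac{1}{103}\right) - 12719}{93} + 7514} = - \frac{44204}{\frac{5440 + \left(- \frac{6}{5} + \frac{43}{103}\right) - 12719}{93} + 7514} = - \frac{44204}{\frac{5440 - \frac{403}{515} - 12719}{93} + 7514} = - \frac{44204}{\frac{1}{93} \left(- \frac{3749088}{515}\right) + 7514} = - \frac{44204}{- \frac{1249696}{15965} + 7514} = - \frac{44204}{\frac{118711314}{15965}} = \left(-44204\right) \frac{15965}{118711314} = - \frac{352858430}{59355657}$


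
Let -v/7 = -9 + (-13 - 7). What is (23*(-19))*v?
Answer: -88711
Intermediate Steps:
v = 203 (v = -7*(-9 + (-13 - 7)) = -7*(-9 - 20) = -7*(-29) = 203)
(23*(-19))*v = (23*(-19))*203 = -437*203 = -88711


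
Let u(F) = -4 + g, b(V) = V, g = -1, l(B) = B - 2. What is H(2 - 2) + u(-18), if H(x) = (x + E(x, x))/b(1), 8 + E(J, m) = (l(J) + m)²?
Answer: -9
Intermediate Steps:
l(B) = -2 + B
u(F) = -5 (u(F) = -4 - 1 = -5)
E(J, m) = -8 + (-2 + J + m)² (E(J, m) = -8 + ((-2 + J) + m)² = -8 + (-2 + J + m)²)
H(x) = -8 + x + (-2 + 2*x)² (H(x) = (x + (-8 + (-2 + x + x)²))/1 = (x + (-8 + (-2 + 2*x)²))*1 = (-8 + x + (-2 + 2*x)²)*1 = -8 + x + (-2 + 2*x)²)
H(2 - 2) + u(-18) = (-8 + (2 - 2) + 4*(-1 + (2 - 2))²) - 5 = (-8 + 0 + 4*(-1 + 0)²) - 5 = (-8 + 0 + 4*(-1)²) - 5 = (-8 + 0 + 4*1) - 5 = (-8 + 0 + 4) - 5 = -4 - 5 = -9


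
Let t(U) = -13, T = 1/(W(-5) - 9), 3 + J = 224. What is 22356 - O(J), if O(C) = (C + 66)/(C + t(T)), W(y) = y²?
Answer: 4649761/208 ≈ 22355.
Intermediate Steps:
J = 221 (J = -3 + 224 = 221)
T = 1/16 (T = 1/((-5)² - 9) = 1/(25 - 9) = 1/16 ≈ 0.062500)
O(C) = (66 + C)/(-13 + C) (O(C) = (C + 66)/(C - 13) = (66 + C)/(-13 + C))
22356 - O(J) = 22356 - (66 + 221)/(-13 + 221) = 22356 - 287/208 = 4649761/208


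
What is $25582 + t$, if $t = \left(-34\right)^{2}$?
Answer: $26738$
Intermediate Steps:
$t = 1156$
$25582 + t = 25582 + 1156 = 26738$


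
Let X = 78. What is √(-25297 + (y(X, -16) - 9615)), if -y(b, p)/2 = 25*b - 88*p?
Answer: 2*I*√10407 ≈ 204.03*I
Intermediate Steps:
y(b, p) = -50*b + 176*p (y(b, p) = -2*(25*b - 88*p) = -2*(-88*p + 25*b) = -50*b + 176*p)
√(-25297 + (y(X, -16) - 9615)) = √(-25297 + ((-50*78 + 176*(-16)) - 9615)) = √(-25297 + ((-3900 - 2816) - 9615)) = √(-25297 + (-6716 - 9615)) = √(-25297 - 16331) = √(-41628) = 2*I*√10407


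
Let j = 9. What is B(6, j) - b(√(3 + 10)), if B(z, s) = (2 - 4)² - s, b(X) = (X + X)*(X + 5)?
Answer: -31 - 10*√13 ≈ -67.056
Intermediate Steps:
b(X) = 2*X*(5 + X) (b(X) = (2*X)*(5 + X) = 2*X*(5 + X))
B(z, s) = 4 - s (B(z, s) = (-2)² - s = 4 - s)
B(6, j) - b(√(3 + 10)) = (4 - 1*9) - 2*√(3 + 10)*(5 + √(3 + 10)) = (4 - 9) - 2*√13*(5 + √13) = -5 - 2*√13*(5 + √13)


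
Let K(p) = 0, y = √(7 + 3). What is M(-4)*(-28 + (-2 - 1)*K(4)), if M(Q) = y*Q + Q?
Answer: 112 + 112*√10 ≈ 466.18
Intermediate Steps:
y = √10 ≈ 3.1623
M(Q) = Q + Q*√10 (M(Q) = √10*Q + Q = Q*√10 + Q = Q + Q*√10)
M(-4)*(-28 + (-2 - 1)*K(4)) = (-4*(1 + √10))*(-28 + (-2 - 1)*0) = (-4 - 4*√10)*(-28 - 3*0) = (-4 - 4*√10)*(-28 + 0) = (-4 - 4*√10)*(-28) = 112 + 112*√10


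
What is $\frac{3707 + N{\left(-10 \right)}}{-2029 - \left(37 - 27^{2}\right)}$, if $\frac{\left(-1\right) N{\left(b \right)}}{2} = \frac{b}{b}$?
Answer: $- \frac{3705}{1337} \approx -2.7711$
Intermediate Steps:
$N{\left(b \right)} = -2$ ($N{\left(b \right)} = - 2 \frac{b}{b} = \left(-2\right) 1 = -2$)
$\frac{3707 + N{\left(-10 \right)}}{-2029 - \left(37 - 27^{2}\right)} = \frac{3707 - 2}{-2029 - \left(37 - 27^{2}\right)} = \frac{3705}{-2029 + \left(729 - 37\right)} = \frac{3705}{-2029 + 692} = \frac{3705}{-1337} = 3705 \left(- \frac{1}{1337}\right) = - \frac{3705}{1337}$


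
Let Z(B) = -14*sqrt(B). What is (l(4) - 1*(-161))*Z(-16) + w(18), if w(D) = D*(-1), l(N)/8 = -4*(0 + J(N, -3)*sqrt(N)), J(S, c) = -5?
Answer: -18 - 26936*I ≈ -18.0 - 26936.0*I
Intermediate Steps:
l(N) = 160*sqrt(N) (l(N) = 8*(-4*(0 - 5*sqrt(N))) = 8*(-(-20)*sqrt(N)) = 8*(20*sqrt(N)) = 160*sqrt(N))
w(D) = -D
(l(4) - 1*(-161))*Z(-16) + w(18) = (160*sqrt(4) - 1*(-161))*(-56*I) - 1*18 = (160*2 + 161)*(-56*I) - 18 = (320 + 161)*(-56*I) - 18 = 481*(-56*I) - 18 = -26936*I - 18 = -18 - 26936*I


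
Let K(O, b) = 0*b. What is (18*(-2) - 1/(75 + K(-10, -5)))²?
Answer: 7295401/5625 ≈ 1297.0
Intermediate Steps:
K(O, b) = 0
(18*(-2) - 1/(75 + K(-10, -5)))² = (18*(-2) - 1/(75 + 0))² = (-36 - 1/75)² = (-2701/75)² = 7295401/5625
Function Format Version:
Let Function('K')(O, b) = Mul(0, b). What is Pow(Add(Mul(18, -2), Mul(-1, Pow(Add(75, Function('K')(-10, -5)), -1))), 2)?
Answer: Rational(7295401, 5625) ≈ 1297.0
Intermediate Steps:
Function('K')(O, b) = 0
Pow(Add(Mul(18, -2), Mul(-1, Pow(Add(75, Function('K')(-10, -5)), -1))), 2) = Pow(Add(Mul(18, -2), Mul(-1, Pow(Add(75, 0), -1))), 2) = Pow(Add(-36, Mul(-1, Pow(75, -1))), 2) = Pow(Add(-36, Mul(-1, Rational(1, 75))), 2) = Pow(Add(-36, Rational(-1, 75)), 2) = Pow(Rational(-2701, 75), 2) = Rational(7295401, 5625)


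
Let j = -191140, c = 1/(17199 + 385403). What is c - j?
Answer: 76953346281/402602 ≈ 1.9114e+5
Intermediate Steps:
c = 1/402602 ≈ 2.4838e-6
c - j = 1/402602 - 1*(-191140) = 1/402602 + 191140 = 76953346281/402602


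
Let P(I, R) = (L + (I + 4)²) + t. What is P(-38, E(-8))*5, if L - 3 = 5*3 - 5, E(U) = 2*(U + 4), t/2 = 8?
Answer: 5925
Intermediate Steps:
t = 16 (t = 2*8 = 16)
E(U) = 8 + 2*U (E(U) = 2*(4 + U) = 8 + 2*U)
L = 13 (L = 3 + (5*3 - 5) = 3 + (15 - 5) = 3 + 10 = 13)
P(I, R) = 29 + (4 + I)² (P(I, R) = (13 + (I + 4)²) + 16 = (13 + (4 + I)²) + 16 = 29 + (4 + I)²)
P(-38, E(-8))*5 = (29 + (4 - 38)²)*5 = (29 + (-34)²)*5 = (29 + 1156)*5 = 1185*5 = 5925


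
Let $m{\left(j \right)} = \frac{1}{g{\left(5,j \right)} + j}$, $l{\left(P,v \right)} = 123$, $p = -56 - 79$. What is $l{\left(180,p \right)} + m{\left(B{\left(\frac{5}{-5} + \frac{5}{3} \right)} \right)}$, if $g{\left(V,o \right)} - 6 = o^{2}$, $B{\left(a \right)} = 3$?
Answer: $\frac{2215}{18} \approx 123.06$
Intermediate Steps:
$p = -135$ ($p = -56 - 79 = -135$)
$g{\left(V,o \right)} = 6 + o^{2}$
$m{\left(j \right)} = \frac{1}{6 + j + j^{2}}$ ($m{\left(j \right)} = \frac{1}{\left(6 + j^{2}\right) + j} = \frac{1}{6 + j + j^{2}}$)
$l{\left(180,p \right)} + m{\left(B{\left(\frac{5}{-5} + \frac{5}{3} \right)} \right)} = 123 + \frac{1}{6 + 3 + 3^{2}} = 123 + \frac{1}{6 + 3 + 9} = 123 + \frac{1}{18} = \frac{2215}{18}$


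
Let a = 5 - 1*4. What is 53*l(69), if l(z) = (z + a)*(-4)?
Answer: -14840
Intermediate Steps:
a = 1 (a = 5 - 4 = 1)
l(z) = -4 - 4*z (l(z) = (z + 1)*(-4) = (1 + z)*(-4) = -4 - 4*z)
53*l(69) = 53*(-4 - 4*69) = 53*(-4 - 276) = 53*(-280) = -14840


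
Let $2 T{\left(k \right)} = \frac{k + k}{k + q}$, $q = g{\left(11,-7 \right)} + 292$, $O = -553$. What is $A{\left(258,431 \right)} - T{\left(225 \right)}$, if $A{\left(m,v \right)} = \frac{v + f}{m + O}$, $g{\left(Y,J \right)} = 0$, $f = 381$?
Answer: $- \frac{486179}{152515} \approx -3.1877$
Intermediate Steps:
$q = 292$ ($q = 0 + 292 = 292$)
$A{\left(m,v \right)} = \frac{381 + v}{-553 + m}$ ($A{\left(m,v \right)} = \frac{v + 381}{m - 553} = \frac{381 + v}{-553 + m}$)
$T{\left(k \right)} = \frac{k}{292 + k}$ ($T{\left(k \right)} = \frac{\left(k + k\right) \frac{1}{k + 292}}{2} = \frac{2 k \frac{1}{292 + k}}{2} = \frac{k}{292 + k}$)
$A{\left(258,431 \right)} - T{\left(225 \right)} = \frac{381 + 431}{-553 + 258} - \frac{225}{292 + 225} = \frac{1}{-295} \cdot 812 - \frac{225}{517} = \left(- \frac{1}{295}\right) 812 - 225 \cdot \frac{1}{517} = - \frac{812}{295} - \frac{225}{517} = - \frac{486179}{152515}$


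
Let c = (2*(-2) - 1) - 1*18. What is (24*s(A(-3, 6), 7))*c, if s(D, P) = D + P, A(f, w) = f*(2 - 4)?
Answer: -7176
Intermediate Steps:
A(f, w) = -2*f (A(f, w) = f*(-2) = -2*f)
c = -23 (c = (-4 - 1) - 18 = -5 - 18 = -23)
(24*s(A(-3, 6), 7))*c = (24*(-2*(-3) + 7))*(-23) = (24*(6 + 7))*(-23) = (24*13)*(-23) = 312*(-23) = -7176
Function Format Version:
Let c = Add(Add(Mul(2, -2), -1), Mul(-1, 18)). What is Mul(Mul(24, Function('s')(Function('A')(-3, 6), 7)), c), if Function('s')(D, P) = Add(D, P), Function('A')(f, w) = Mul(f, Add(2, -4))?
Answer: -7176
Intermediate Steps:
Function('A')(f, w) = Mul(-2, f) (Function('A')(f, w) = Mul(f, -2) = Mul(-2, f))
c = -23 (c = Add(Add(-4, -1), -18) = Add(-5, -18) = -23)
Mul(Mul(24, Function('s')(Function('A')(-3, 6), 7)), c) = Mul(Mul(24, Add(Mul(-2, -3), 7)), -23) = Mul(Mul(24, Add(6, 7)), -23) = Mul(Mul(24, 13), -23) = Mul(312, -23) = -7176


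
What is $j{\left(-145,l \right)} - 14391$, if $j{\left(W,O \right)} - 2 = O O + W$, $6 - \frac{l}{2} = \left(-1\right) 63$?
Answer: $4510$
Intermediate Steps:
$l = 138$ ($l = 12 - 2 \left(\left(-1\right) 63\right) = 12 - -126 = 12 + 126 = 138$)
$j{\left(W,O \right)} = 2 + W + O^{2}$ ($j{\left(W,O \right)} = 2 + \left(O O + W\right) = 2 + \left(O^{2} + W\right) = 2 + \left(W + O^{2}\right) = 2 + W + O^{2}$)
$j{\left(-145,l \right)} - 14391 = \left(2 - 145 + 138^{2}\right) - 14391 = \left(2 - 145 + 19044\right) - 14391 = 18901 - 14391 = 4510$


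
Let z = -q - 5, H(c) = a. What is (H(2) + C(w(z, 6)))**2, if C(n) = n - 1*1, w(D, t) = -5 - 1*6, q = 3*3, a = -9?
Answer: 441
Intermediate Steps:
H(c) = -9
q = 9
z = -14 (z = -1*9 - 5 = -9 - 5 = -14)
w(D, t) = -11 (w(D, t) = -5 - 6 = -11)
C(n) = -1 + n (C(n) = n - 1 = -1 + n)
(H(2) + C(w(z, 6)))**2 = (-9 + (-1 - 11))**2 = (-9 - 12)**2 = (-21)**2 = 441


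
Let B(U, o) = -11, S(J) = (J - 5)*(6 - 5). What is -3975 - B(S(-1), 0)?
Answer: -3964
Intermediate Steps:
S(J) = -5 + J (S(J) = (-5 + J)*1 = -5 + J)
-3975 - B(S(-1), 0) = -3975 - 1*(-11) = -3975 + 11 = -3964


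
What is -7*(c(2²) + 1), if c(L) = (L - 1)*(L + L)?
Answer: -175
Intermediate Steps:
c(L) = 2*L*(-1 + L) (c(L) = (-1 + L)*(2*L) = 2*L*(-1 + L))
-7*(c(2²) + 1) = -7*(2*2²*(-1 + 2²) + 1) = -7*(2*4*(-1 + 4) + 1) = -7*(2*4*3 + 1) = -7*(24 + 1) = -7*25 = -175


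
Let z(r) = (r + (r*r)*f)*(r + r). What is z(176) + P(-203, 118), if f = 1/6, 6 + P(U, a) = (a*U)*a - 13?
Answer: -2842141/3 ≈ -9.4738e+5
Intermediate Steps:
P(U, a) = -19 + U*a**2 (P(U, a) = -6 + ((a*U)*a - 13) = -6 + ((U*a)*a - 13) = -6 + (U*a**2 - 13) = -6 + (-13 + U*a**2) = -19 + U*a**2)
f = 1/6 ≈ 0.16667
z(r) = 2*r*(r + r**2/6) (z(r) = (r + (r*r)*(1/6))*(r + r) = (r + r**2*(1/6))*(2*r) = (r + r**2/6)*(2*r) = 2*r*(r + r**2/6))
z(176) + P(-203, 118) = (1/3)*176**2*(6 + 176) + (-19 - 203*118**2) = (1/3)*30976*182 + (-19 - 203*13924) = 5637632/3 + (-19 - 2826572) = 5637632/3 - 2826591 = -2842141/3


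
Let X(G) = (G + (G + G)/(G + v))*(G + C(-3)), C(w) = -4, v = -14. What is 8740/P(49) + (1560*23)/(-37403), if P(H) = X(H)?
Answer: 243265940/87186393 ≈ 2.7902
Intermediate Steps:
X(G) = (-4 + G)*(G + 2*G/(-14 + G)) (X(G) = (G + (G + G)/(G - 14))*(G - 4) = (G + (2*G)/(-14 + G))*(-4 + G) = (G + 2*G/(-14 + G))*(-4 + G) = (-4 + G)*(G + 2*G/(-14 + G)))
P(H) = H*(48 + H² - 16*H)/(-14 + H)
8740/P(49) + (1560*23)/(-37403) = 8740/((49*(48 + 49² - 16*49)/(-14 + 49))) + (1560*23)/(-37403) = 8740/((49*(48 + 2401 - 784)/35)) + 35880*(-1/37403) = 8740/((49*(1/35)*1665)) - 35880/37403 = 8740/2331 - 35880/37403 = 243265940/87186393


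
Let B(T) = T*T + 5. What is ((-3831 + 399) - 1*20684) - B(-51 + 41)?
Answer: -24221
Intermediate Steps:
B(T) = 5 + T² (B(T) = T² + 5 = 5 + T²)
((-3831 + 399) - 1*20684) - B(-51 + 41) = ((-3831 + 399) - 1*20684) - (5 + (-51 + 41)²) = (-3432 - 20684) - (5 + (-10)²) = -24116 - (5 + 100) = -24116 - 1*105 = -24116 - 105 = -24221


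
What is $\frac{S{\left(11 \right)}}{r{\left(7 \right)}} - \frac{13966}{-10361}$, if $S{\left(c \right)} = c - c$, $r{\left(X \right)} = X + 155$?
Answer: $\frac{13966}{10361} \approx 1.3479$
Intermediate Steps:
$r{\left(X \right)} = 155 + X$
$S{\left(c \right)} = 0$
$\frac{S{\left(11 \right)}}{r{\left(7 \right)}} - \frac{13966}{-10361} = \frac{0}{155 + 7} - \frac{13966}{-10361} = \frac{0}{162} - - \frac{13966}{10361} = 0 \cdot \frac{1}{162} + \frac{13966}{10361} = 0 + \frac{13966}{10361} = \frac{13966}{10361}$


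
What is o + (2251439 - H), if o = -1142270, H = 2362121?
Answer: -1252952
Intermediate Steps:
o + (2251439 - H) = -1142270 + (2251439 - 1*2362121) = -1142270 + (2251439 - 2362121) = -1142270 - 110682 = -1252952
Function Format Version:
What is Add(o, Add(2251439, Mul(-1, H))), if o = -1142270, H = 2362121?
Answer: -1252952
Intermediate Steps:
Add(o, Add(2251439, Mul(-1, H))) = Add(-1142270, Add(2251439, Mul(-1, 2362121))) = Add(-1142270, Add(2251439, -2362121)) = Add(-1142270, -110682) = -1252952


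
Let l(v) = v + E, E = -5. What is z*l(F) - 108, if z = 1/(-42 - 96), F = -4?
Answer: -4965/46 ≈ -107.93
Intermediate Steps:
l(v) = -5 + v (l(v) = v - 5 = -5 + v)
z = -1/138 (z = 1/(-138) = -1/138 ≈ -0.0072464)
z*l(F) - 108 = -(-5 - 4)/138 - 108 = -1/138*(-9) - 108 = 3/46 - 108 = -4965/46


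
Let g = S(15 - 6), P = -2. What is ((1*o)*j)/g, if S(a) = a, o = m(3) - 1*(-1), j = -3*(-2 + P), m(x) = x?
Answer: 16/3 ≈ 5.3333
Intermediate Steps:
j = 12 (j = -3*(-2 - 2) = -3*(-4) = 12)
o = 4 (o = 3 - 1*(-1) = 3 + 1 = 4)
g = 9 (g = 15 - 6 = 9)
((1*o)*j)/g = ((1*4)*12)/9 = (4*12)*(⅑) = 48*(⅑) = 16/3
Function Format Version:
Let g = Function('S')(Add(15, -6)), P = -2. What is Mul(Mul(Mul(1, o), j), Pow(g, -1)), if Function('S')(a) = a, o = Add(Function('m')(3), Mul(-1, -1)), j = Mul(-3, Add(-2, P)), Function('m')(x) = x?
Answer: Rational(16, 3) ≈ 5.3333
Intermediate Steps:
j = 12 (j = Mul(-3, Add(-2, -2)) = Mul(-3, -4) = 12)
o = 4 (o = Add(3, Mul(-1, -1)) = Add(3, 1) = 4)
g = 9 (g = Add(15, -6) = 9)
Mul(Mul(Mul(1, o), j), Pow(g, -1)) = Mul(Mul(Mul(1, 4), 12), Pow(9, -1)) = Mul(Mul(4, 12), Rational(1, 9)) = Mul(48, Rational(1, 9)) = Rational(16, 3)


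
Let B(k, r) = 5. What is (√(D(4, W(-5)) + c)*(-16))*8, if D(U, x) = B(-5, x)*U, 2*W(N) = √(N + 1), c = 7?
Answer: -384*√3 ≈ -665.11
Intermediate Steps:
W(N) = √(1 + N)/2 (W(N) = √(N + 1)/2 = √(1 + N)/2)
D(U, x) = 5*U
(√(D(4, W(-5)) + c)*(-16))*8 = (√(5*4 + 7)*(-16))*8 = (√(20 + 7)*(-16))*8 = (√27*(-16))*8 = ((3*√3)*(-16))*8 = -48*√3*8 = -384*√3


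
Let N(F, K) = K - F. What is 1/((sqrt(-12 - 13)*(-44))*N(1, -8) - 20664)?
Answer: -287/5985018 - 55*I/11970036 ≈ -4.7953e-5 - 4.5948e-6*I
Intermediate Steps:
1/((sqrt(-12 - 13)*(-44))*N(1, -8) - 20664) = 1/((sqrt(-12 - 13)*(-44))*(-8 - 1*1) - 20664) = 1/((sqrt(-25)*(-44))*(-8 - 1) - 20664) = 1/(((5*I)*(-44))*(-9) - 20664) = 1/(-220*I*(-9) - 20664) = 1/(1980*I - 20664) = 1/(-20664 + 1980*I) = (-20664 - 1980*I)/430921296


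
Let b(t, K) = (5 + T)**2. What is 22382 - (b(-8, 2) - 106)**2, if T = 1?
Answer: 17482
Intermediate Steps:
b(t, K) = 36 (b(t, K) = (5 + 1)**2 = 6**2 = 36)
22382 - (b(-8, 2) - 106)**2 = 22382 - (36 - 106)**2 = 22382 - 1*(-70)**2 = 22382 - 1*4900 = 22382 - 4900 = 17482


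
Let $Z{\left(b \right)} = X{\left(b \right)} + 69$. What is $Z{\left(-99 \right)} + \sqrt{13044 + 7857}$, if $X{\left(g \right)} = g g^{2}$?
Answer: $-970230 + \sqrt{20901} \approx -9.7009 \cdot 10^{5}$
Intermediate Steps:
$X{\left(g \right)} = g^{3}$
$Z{\left(b \right)} = 69 + b^{3}$ ($Z{\left(b \right)} = b^{3} + 69 = 69 + b^{3}$)
$Z{\left(-99 \right)} + \sqrt{13044 + 7857} = \left(69 + \left(-99\right)^{3}\right) + \sqrt{13044 + 7857} = \left(69 - 970299\right) + \sqrt{20901} = -970230 + \sqrt{20901}$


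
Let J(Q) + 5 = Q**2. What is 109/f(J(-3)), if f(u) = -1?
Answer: -109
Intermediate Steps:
J(Q) = -5 + Q**2
109/f(J(-3)) = 109/(-1) = 109*(-1) = -109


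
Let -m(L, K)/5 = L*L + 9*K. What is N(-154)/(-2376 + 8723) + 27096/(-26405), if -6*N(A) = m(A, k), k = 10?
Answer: 1055558639/502777605 ≈ 2.0995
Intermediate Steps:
m(L, K) = -45*K - 5*L² (m(L, K) = -5*(L*L + 9*K) = -5*(L² + 9*K) = -45*K - 5*L²)
N(A) = 75 + 5*A²/6 (N(A) = -(-45*10 - 5*A²)/6 = -(-450 - 5*A²)/6 = 75 + 5*A²/6)
N(-154)/(-2376 + 8723) + 27096/(-26405) = (75 + (⅚)*(-154)²)/(-2376 + 8723) + 27096/(-26405) = (75 + (⅚)*23716)/6347 + 27096*(-1/26405) = (75 + 59290/3)*(1/6347) - 27096/26405 = (59515/3)*(1/6347) - 27096/26405 = 59515/19041 - 27096/26405 = 1055558639/502777605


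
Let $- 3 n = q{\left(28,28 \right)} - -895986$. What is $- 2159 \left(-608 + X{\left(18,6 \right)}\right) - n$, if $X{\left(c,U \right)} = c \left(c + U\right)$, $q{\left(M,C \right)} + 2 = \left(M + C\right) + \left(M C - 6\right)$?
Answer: $\frac{2036770}{3} \approx 6.7892 \cdot 10^{5}$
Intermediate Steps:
$q{\left(M,C \right)} = -8 + C + M + C M$ ($q{\left(M,C \right)} = -2 + \left(\left(M + C\right) + \left(M C - 6\right)\right) = -2 + \left(\left(C + M\right) + \left(C M - 6\right)\right) = -2 + \left(\left(C + M\right) + \left(-6 + C M\right)\right) = -2 + \left(-6 + C + M + C M\right) = -8 + C + M + C M$)
$X{\left(c,U \right)} = c \left(U + c\right)$
$n = - \frac{896818}{3}$ ($n = - \frac{\left(-8 + 28 + 28 + 28 \cdot 28\right) - -895986}{3} = - \frac{\left(-8 + 28 + 28 + 784\right) + 895986}{3} = - \frac{832 + 895986}{3} = \left(- \frac{1}{3}\right) 896818 = - \frac{896818}{3} \approx -2.9894 \cdot 10^{5}$)
$- 2159 \left(-608 + X{\left(18,6 \right)}\right) - n = - 2159 \left(-608 + 18 \left(6 + 18\right)\right) - - \frac{896818}{3} = - 2159 \left(-608 + 18 \cdot 24\right) + \frac{896818}{3} = - 2159 \left(-608 + 432\right) + \frac{896818}{3} = \left(-2159\right) \left(-176\right) + \frac{896818}{3} = 379984 + \frac{896818}{3} = \frac{2036770}{3}$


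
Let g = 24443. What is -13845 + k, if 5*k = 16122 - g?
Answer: -77546/5 ≈ -15509.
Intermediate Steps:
k = -8321/5 (k = (16122 - 1*24443)/5 = (16122 - 24443)/5 = (⅕)*(-8321) = -8321/5 ≈ -1664.2)
-13845 + k = -13845 - 8321/5 = -77546/5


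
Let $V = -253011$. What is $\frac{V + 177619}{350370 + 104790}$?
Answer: $- \frac{9424}{56895} \approx -0.16564$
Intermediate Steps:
$\frac{V + 177619}{350370 + 104790} = \frac{-253011 + 177619}{350370 + 104790} = - \frac{75392}{455160} = \left(-75392\right) \frac{1}{455160} = - \frac{9424}{56895}$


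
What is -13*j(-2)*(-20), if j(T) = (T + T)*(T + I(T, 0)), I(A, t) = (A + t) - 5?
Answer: 9360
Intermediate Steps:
I(A, t) = -5 + A + t
j(T) = 2*T*(-5 + 2*T) (j(T) = (T + T)*(T + (-5 + T + 0)) = (2*T)*(T + (-5 + T)) = (2*T)*(-5 + 2*T) = 2*T*(-5 + 2*T))
-13*j(-2)*(-20) = -26*(-2)*(-5 + 2*(-2))*(-20) = -26*(-2)*(-5 - 4)*(-20) = -26*(-2)*(-9)*(-20) = -13*36*(-20) = -468*(-20) = 9360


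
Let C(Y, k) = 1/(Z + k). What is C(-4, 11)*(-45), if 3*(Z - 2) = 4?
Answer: -135/43 ≈ -3.1395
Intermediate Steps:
Z = 10/3 (Z = 2 + (⅓)*4 = 2 + 4/3 = 10/3 ≈ 3.3333)
C(Y, k) = 1/(10/3 + k)
C(-4, 11)*(-45) = (3/(10 + 3*11))*(-45) = (3/(10 + 33))*(-45) = (3/43)*(-45) = -135/43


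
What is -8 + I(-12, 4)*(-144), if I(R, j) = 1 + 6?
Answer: -1016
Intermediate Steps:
I(R, j) = 7
-8 + I(-12, 4)*(-144) = -8 + 7*(-144) = -8 - 1008 = -1016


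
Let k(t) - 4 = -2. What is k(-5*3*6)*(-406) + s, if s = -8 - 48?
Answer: -868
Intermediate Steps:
s = -56
k(t) = 2 (k(t) = 4 - 2 = 2)
k(-5*3*6)*(-406) + s = 2*(-406) - 56 = -812 - 56 = -868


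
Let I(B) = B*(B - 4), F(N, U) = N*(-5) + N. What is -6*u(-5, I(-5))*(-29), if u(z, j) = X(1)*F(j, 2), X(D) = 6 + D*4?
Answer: -313200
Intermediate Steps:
X(D) = 6 + 4*D
F(N, U) = -4*N (F(N, U) = -5*N + N = -4*N)
I(B) = B*(-4 + B)
u(z, j) = -40*j (u(z, j) = (6 + 4*1)*(-4*j) = (6 + 4)*(-4*j) = 10*(-4*j) = -40*j)
-6*u(-5, I(-5))*(-29) = -(-240)*(-5*(-4 - 5))*(-29) = -(-240)*(-5*(-9))*(-29) = -(-240)*45*(-29) = -6*(-1800)*(-29) = 10800*(-29) = -313200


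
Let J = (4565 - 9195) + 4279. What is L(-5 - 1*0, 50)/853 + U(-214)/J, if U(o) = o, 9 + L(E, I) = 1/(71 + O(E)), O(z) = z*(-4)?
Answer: 1255708/2095821 ≈ 0.59915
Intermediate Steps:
J = -351 (J = -4630 + 4279 = -351)
O(z) = -4*z
L(E, I) = -9 + 1/(71 - 4*E)
L(-5 - 1*0, 50)/853 + U(-214)/J = (2*(319 - 18*(-5 - 1*0))/(-71 + 4*(-5 - 1*0)))/853 - 214/(-351) = (2*(319 - 18*(-5 + 0))/(-71 + 4*(-5 + 0)))*(1/853) - 214*(-1/351) = (2*(319 - 18*(-5))/(-71 + 4*(-5)))*(1/853) + 214/351 = (2*(319 + 90)/(-71 - 20))*(1/853) + 214/351 = (2*409/(-91))*(1/853) + 214/351 = (2*(-1/91)*409)*(1/853) + 214/351 = -818/91*1/853 + 214/351 = -818/77623 + 214/351 = 1255708/2095821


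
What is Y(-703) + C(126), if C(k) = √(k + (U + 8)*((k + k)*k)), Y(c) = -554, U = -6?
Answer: -554 + 3*√7070 ≈ -301.75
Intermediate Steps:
C(k) = √(k + 4*k²) (C(k) = √(k + (-6 + 8)*((k + k)*k)) = √(k + 2*((2*k)*k)) = √(k + 2*(2*k²)) = √(k + 4*k²))
Y(-703) + C(126) = -554 + √(126*(1 + 4*126)) = -554 + √(126*(1 + 504)) = -554 + √(126*505) = -554 + √63630 = -554 + 3*√7070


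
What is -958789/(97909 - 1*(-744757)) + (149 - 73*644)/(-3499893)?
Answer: -368463228091/327693426082 ≈ -1.1244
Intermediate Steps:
-958789/(97909 - 1*(-744757)) + (149 - 73*644)/(-3499893) = -958789/(97909 + 744757) + (149 - 47012)*(-1/3499893) = -958789/842666 - 46863*(-1/3499893) = -958789*1/842666 + 5207/388877 = -958789/842666 + 5207/388877 = -368463228091/327693426082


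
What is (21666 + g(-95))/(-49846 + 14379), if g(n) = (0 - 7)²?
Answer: -21715/35467 ≈ -0.61226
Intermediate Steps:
g(n) = 49 (g(n) = (-7)² = 49)
(21666 + g(-95))/(-49846 + 14379) = (21666 + 49)/(-49846 + 14379) = 21715/(-35467) = 21715*(-1/35467) = -21715/35467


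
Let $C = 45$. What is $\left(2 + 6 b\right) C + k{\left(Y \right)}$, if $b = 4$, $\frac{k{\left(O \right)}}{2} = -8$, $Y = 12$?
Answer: $1154$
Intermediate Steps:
$k{\left(O \right)} = -16$ ($k{\left(O \right)} = 2 \left(-8\right) = -16$)
$\left(2 + 6 b\right) C + k{\left(Y \right)} = \left(2 + 6 \cdot 4\right) 45 - 16 = \left(2 + 24\right) 45 - 16 = 26 \cdot 45 - 16 = 1170 - 16 = 1154$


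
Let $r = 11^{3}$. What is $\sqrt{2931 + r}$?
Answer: $\sqrt{4262} \approx 65.284$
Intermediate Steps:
$r = 1331$
$\sqrt{2931 + r} = \sqrt{2931 + 1331} = \sqrt{4262}$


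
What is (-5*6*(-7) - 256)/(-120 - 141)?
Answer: 46/261 ≈ 0.17625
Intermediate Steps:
(-5*6*(-7) - 256)/(-120 - 141) = (-30*(-7) - 256)/(-261) = (210 - 256)*(-1/261) = -46*(-1/261) = 46/261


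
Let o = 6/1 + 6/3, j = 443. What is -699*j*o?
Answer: -2477256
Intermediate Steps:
o = 8 (o = 6*1 + 6*(1/3) = 6 + 2 = 8)
-699*j*o = -309657*8 = -699*3544 = -2477256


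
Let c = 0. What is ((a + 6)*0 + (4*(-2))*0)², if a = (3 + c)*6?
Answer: 0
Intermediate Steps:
a = 18 (a = (3 + 0)*6 = 3*6 = 18)
((a + 6)*0 + (4*(-2))*0)² = ((18 + 6)*0 + (4*(-2))*0)² = (24*0 - 8*0)² = (0 + 0)² = 0² = 0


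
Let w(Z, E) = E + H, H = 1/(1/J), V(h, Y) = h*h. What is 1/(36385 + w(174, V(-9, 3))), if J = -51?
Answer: 1/36415 ≈ 2.7461e-5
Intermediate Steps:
V(h, Y) = h**2
H = -51 (H = 1/(1/(-51)) = 1/(-1/51) = -51)
w(Z, E) = -51 + E (w(Z, E) = E - 51 = -51 + E)
1/(36385 + w(174, V(-9, 3))) = 1/(36385 + (-51 + (-9)**2)) = 1/(36385 + (-51 + 81)) = 1/(36385 + 30) = 1/36415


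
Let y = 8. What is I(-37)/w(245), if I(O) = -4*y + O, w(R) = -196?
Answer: 69/196 ≈ 0.35204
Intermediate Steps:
I(O) = -32 + O (I(O) = -4*8 + O = -32 + O)
I(-37)/w(245) = (-32 - 37)/(-196) = -69*(-1/196) = 69/196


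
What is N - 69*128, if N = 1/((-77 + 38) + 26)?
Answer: -114817/13 ≈ -8832.1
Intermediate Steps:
N = -1/13 (N = 1/(-39 + 26) = 1/(-13) = -1/13 ≈ -0.076923)
N - 69*128 = -1/13 - 69*128 = -1/13 - 8832 = -114817/13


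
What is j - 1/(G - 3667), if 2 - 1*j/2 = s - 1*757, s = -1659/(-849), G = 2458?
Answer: 518042275/342147 ≈ 1514.1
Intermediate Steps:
s = 553/283 (s = -1659*(-1/849) = 553/283 ≈ 1.9541)
j = 428488/283 (j = 4 - 2*(553/283 - 1*757) = 4 - 2*(553/283 - 757) = 4 - 2*(-213678/283) = 4 + 427356/283 = 428488/283 ≈ 1514.1)
j - 1/(G - 3667) = 428488/283 - 1/(2458 - 3667) = 428488/283 - 1/(-1209) = 428488/283 - 1*(-1/1209) = 428488/283 + 1/1209 = 518042275/342147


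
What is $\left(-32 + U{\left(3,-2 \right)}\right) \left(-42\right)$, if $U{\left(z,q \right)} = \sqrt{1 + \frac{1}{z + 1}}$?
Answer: $1344 - 21 \sqrt{5} \approx 1297.0$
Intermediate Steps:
$U{\left(z,q \right)} = \sqrt{1 + \frac{1}{1 + z}}$
$\left(-32 + U{\left(3,-2 \right)}\right) \left(-42\right) = \left(-32 + \sqrt{\frac{2 + 3}{1 + 3}}\right) \left(-42\right) = \left(-32 + \sqrt{\frac{1}{4} \cdot 5}\right) \left(-42\right) = \left(-32 + \sqrt{\frac{5}{4}}\right) \left(-42\right) = \left(-32 + \frac{\sqrt{5}}{2}\right) \left(-42\right) = 1344 - 21 \sqrt{5}$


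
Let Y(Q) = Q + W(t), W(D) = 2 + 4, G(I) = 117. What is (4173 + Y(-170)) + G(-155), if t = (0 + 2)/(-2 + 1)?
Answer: 4126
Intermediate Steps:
t = -2 (t = 2/(-1) = 2*(-1) = -2)
W(D) = 6
Y(Q) = 6 + Q (Y(Q) = Q + 6 = 6 + Q)
(4173 + Y(-170)) + G(-155) = (4173 + (6 - 170)) + 117 = (4173 - 164) + 117 = 4009 + 117 = 4126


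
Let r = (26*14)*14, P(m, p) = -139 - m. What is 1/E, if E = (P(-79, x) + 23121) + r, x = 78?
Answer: 1/28157 ≈ 3.5515e-5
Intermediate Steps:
r = 5096 (r = 364*14 = 5096)
E = 28157 (E = ((-139 - 1*(-79)) + 23121) + 5096 = ((-139 + 79) + 23121) + 5096 = (-60 + 23121) + 5096 = 23061 + 5096 = 28157)
1/E = 1/28157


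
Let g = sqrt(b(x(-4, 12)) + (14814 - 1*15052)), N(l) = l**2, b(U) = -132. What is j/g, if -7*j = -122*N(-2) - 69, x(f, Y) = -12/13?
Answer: -557*I*sqrt(370)/2590 ≈ -4.1367*I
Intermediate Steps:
x(f, Y) = -12/13 (x(f, Y) = -12*1/13 = -12/13)
j = 557/7 (j = -(-122*(-2)**2 - 69)/7 = -(-122*4 - 69)/7 = -(-488 - 69)/7 = -1/7*(-557) = 557/7 ≈ 79.571)
g = I*sqrt(370) (g = sqrt(-132 + (14814 - 1*15052)) = sqrt(-132 + (14814 - 15052)) = sqrt(-132 - 238) = sqrt(-370) = I*sqrt(370) ≈ 19.235*I)
j/g = 557/(7*((I*sqrt(370)))) = 557*(-I*sqrt(370)/370)/7 = -557*I*sqrt(370)/2590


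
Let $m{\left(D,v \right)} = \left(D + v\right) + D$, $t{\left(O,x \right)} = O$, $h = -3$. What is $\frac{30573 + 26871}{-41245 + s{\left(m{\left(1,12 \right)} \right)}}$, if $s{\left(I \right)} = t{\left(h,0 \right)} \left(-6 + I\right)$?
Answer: $- \frac{57444}{41269} \approx -1.3919$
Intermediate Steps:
$m{\left(D,v \right)} = v + 2 D$
$s{\left(I \right)} = 18 - 3 I$ ($s{\left(I \right)} = - 3 \left(-6 + I\right) = 18 - 3 I$)
$\frac{30573 + 26871}{-41245 + s{\left(m{\left(1,12 \right)} \right)}} = \frac{30573 + 26871}{-41245 + \left(18 - 3 \left(12 + 2 \cdot 1\right)\right)} = \frac{57444}{-41245 + \left(18 - 3 \left(12 + 2\right)\right)} = \frac{57444}{-41245 + \left(18 - 42\right)} = \frac{57444}{-41245 - 24} = \frac{57444}{-41269} = 57444 \left(- \frac{1}{41269}\right) = - \frac{57444}{41269}$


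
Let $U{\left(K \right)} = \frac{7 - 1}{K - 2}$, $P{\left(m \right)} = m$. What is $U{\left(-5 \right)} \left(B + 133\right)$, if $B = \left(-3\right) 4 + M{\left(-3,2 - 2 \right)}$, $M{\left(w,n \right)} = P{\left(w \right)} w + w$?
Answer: $- \frac{762}{7} \approx -108.86$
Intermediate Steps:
$M{\left(w,n \right)} = w + w^{2}$ ($M{\left(w,n \right)} = w w + w = w^{2} + w = w + w^{2}$)
$U{\left(K \right)} = \frac{6}{-2 + K}$
$B = -6$ ($B = \left(-3\right) 4 - 3 \left(1 - 3\right) = -12 - -6 = -12 + 6 = -6$)
$U{\left(-5 \right)} \left(B + 133\right) = \frac{6}{-2 - 5} \left(-6 + 133\right) = \frac{6}{-7} \cdot 127 = 6 \left(- \frac{1}{7}\right) 127 = \left(- \frac{6}{7}\right) 127 = - \frac{762}{7}$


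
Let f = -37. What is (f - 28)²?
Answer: 4225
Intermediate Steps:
(f - 28)² = (-37 - 28)² = (-65)² = 4225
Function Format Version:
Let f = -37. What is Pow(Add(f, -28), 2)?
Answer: 4225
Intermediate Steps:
Pow(Add(f, -28), 2) = Pow(Add(-37, -28), 2) = Pow(-65, 2) = 4225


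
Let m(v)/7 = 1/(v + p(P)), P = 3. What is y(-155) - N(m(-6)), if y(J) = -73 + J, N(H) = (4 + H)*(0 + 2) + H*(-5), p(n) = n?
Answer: -243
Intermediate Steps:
m(v) = 7/(3 + v) (m(v) = 7/(v + 3) = 7/(3 + v))
N(H) = 8 - 3*H (N(H) = (4 + H)*2 - 5*H = (8 + 2*H) - 5*H = 8 - 3*H)
y(-155) - N(m(-6)) = (-73 - 155) - (8 - 21/(3 - 6)) = -228 - (8 - 21/(-3)) = -228 - (8 - 21*(-1)/3) = -228 - (8 - 3*(-7/3)) = -228 - (8 + 7) = -228 - 1*15 = -228 - 15 = -243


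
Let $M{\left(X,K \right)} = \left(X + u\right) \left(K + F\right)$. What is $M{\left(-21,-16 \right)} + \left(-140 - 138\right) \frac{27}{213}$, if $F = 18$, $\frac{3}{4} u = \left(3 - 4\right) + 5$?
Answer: $- \frac{14180}{213} \approx -66.573$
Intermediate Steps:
$u = \frac{16}{3}$ ($u = \frac{4 \left(\left(3 - 4\right) + 5\right)}{3} = \frac{4 \left(-1 + 5\right)}{3} = \frac{4}{3} \cdot 4 = \frac{16}{3} \approx 5.3333$)
$M{\left(X,K \right)} = \left(18 + K\right) \left(\frac{16}{3} + X\right)$ ($M{\left(X,K \right)} = \left(X + \frac{16}{3}\right) \left(K + 18\right) = \left(\frac{16}{3} + X\right) \left(18 + K\right) = \left(18 + K\right) \left(\frac{16}{3} + X\right)$)
$M{\left(-21,-16 \right)} + \left(-140 - 138\right) \frac{27}{213} = \left(96 + 18 \left(-21\right) + \frac{16}{3} \left(-16\right) - -336\right) + \left(-140 - 138\right) \frac{27}{213} = \left(96 - 378 - \frac{256}{3} + 336\right) - 278 \cdot 27 \cdot \frac{1}{213} = - \frac{94}{3} - \frac{2502}{71} = - \frac{14180}{213}$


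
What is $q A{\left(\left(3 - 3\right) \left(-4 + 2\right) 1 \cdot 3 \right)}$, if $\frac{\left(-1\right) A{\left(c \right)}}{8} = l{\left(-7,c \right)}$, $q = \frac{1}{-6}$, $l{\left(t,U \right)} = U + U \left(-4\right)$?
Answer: $0$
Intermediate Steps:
$l{\left(t,U \right)} = - 3 U$ ($l{\left(t,U \right)} = U - 4 U = - 3 U$)
$q = - \frac{1}{6} \approx -0.16667$
$A{\left(c \right)} = 24 c$ ($A{\left(c \right)} = - 8 \left(- 3 c\right) = 24 c$)
$q A{\left(\left(3 - 3\right) \left(-4 + 2\right) 1 \cdot 3 \right)} = - \frac{24 \left(3 - 3\right) \left(-4 + 2\right) 1 \cdot 3}{6} = - \frac{24 \cdot 0 \left(-2\right) 1 \cdot 3}{6} = - \frac{24 \cdot 0 \cdot 1 \cdot 3}{6} = - \frac{24 \cdot 0 \cdot 3}{6} = - \frac{24 \cdot 0}{6} = \left(- \frac{1}{6}\right) 0 = 0$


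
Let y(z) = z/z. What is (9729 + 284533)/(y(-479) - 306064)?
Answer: -294262/306063 ≈ -0.96144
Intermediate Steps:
y(z) = 1
(9729 + 284533)/(y(-479) - 306064) = (9729 + 284533)/(1 - 306064) = 294262/(-306063) = 294262*(-1/306063) = -294262/306063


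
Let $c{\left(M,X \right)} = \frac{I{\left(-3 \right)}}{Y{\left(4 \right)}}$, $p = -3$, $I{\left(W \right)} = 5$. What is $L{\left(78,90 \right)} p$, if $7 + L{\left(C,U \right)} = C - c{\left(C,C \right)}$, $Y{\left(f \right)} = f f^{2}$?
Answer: $- \frac{13617}{64} \approx -212.77$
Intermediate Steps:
$Y{\left(f \right)} = f^{3}$
$c{\left(M,X \right)} = \frac{5}{64}$ ($c{\left(M,X \right)} = \frac{5}{4^{3}} = \frac{5}{64}$)
$L{\left(C,U \right)} = - \frac{453}{64} + C$ ($L{\left(C,U \right)} = -7 + \left(C - \frac{5}{64}\right) = -7 + \left(- \frac{5}{64} + C\right) = - \frac{453}{64} + C$)
$L{\left(78,90 \right)} p = \left(- \frac{453}{64} + 78\right) \left(-3\right) = \frac{4539}{64} \left(-3\right) = - \frac{13617}{64}$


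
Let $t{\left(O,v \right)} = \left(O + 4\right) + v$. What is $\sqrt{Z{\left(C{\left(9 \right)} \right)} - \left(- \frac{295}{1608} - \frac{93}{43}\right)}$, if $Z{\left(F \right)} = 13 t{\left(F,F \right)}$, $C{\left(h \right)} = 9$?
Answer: $\frac{\sqrt{344638121118}}{34572} \approx 16.981$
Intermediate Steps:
$t{\left(O,v \right)} = 4 + O + v$ ($t{\left(O,v \right)} = \left(4 + O\right) + v = 4 + O + v$)
$Z{\left(F \right)} = 52 + 26 F$ ($Z{\left(F \right)} = 13 \left(4 + F + F\right) = 13 \left(4 + 2 F\right) = 52 + 26 F$)
$\sqrt{Z{\left(C{\left(9 \right)} \right)} - \left(- \frac{295}{1608} - \frac{93}{43}\right)} = \sqrt{\left(52 + 26 \cdot 9\right) - \left(- \frac{295}{1608} - \frac{93}{43}\right)} = \sqrt{\left(52 + 234\right) - - \frac{162229}{69144}} = \sqrt{286 + \left(\frac{93}{43} + \frac{295}{1608}\right)} = \sqrt{286 + \frac{162229}{69144}} = \sqrt{\frac{19937413}{69144}} = \frac{\sqrt{344638121118}}{34572}$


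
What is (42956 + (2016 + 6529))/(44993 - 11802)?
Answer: 51501/33191 ≈ 1.5517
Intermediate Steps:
(42956 + (2016 + 6529))/(44993 - 11802) = (42956 + 8545)/33191 = 51501*(1/33191) = 51501/33191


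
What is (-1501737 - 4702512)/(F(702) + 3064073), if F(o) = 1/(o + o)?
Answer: -8710765596/4301958493 ≈ -2.0248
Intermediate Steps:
F(o) = 1/(2*o)
(-1501737 - 4702512)/(F(702) + 3064073) = (-1501737 - 4702512)/((½)/702 + 3064073) = -6204249/((½)*(1/702) + 3064073) = -6204249/(1/1404 + 3064073) = -6204249/4301958493/1404 = -6204249*1404/4301958493 = -8710765596/4301958493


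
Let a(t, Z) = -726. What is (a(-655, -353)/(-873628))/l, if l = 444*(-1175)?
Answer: -121/75961954600 ≈ -1.5929e-9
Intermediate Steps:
l = -521700
(a(-655, -353)/(-873628))/l = -726/(-873628)/(-521700) = -726*(-1/873628)*(-1/521700) = (363/436814)*(-1/521700) = -121/75961954600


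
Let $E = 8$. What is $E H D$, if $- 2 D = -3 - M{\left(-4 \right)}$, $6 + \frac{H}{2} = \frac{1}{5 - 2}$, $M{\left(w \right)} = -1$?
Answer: $- \frac{272}{3} \approx -90.667$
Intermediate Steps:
$H = - \frac{34}{3}$ ($H = -12 + \frac{2}{5 - 2} = -12 + \frac{2}{3} = - \frac{34}{3} \approx -11.333$)
$D = 1$ ($D = - \frac{-3 - -1}{2} = - \frac{-3 + 1}{2} = \left(- \frac{1}{2}\right) \left(-2\right) = 1$)
$E H D = 8 \left(- \frac{34}{3}\right) 1 = \left(- \frac{272}{3}\right) 1 = - \frac{272}{3}$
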